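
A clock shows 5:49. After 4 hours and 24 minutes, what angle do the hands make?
First find the time 4 hours and 24 minutes after 5:49.
Total minutes: 5 x 60 + 49 + 4 x 60 + 24 = 613.
613 mod 720 = 613 minutes = 10:13.
Now compute the angle at 10:13:
Hour hand: 10 x 30 + 13 x 0.5 = 306.5 degrees
Minute hand: 13 x 6 = 78 degrees
Difference: |306.5 - 78| = 228.5 degrees
Smaller angle: 360 - 228.5 = 131.5 degrees

Final answer: 131.5 degrees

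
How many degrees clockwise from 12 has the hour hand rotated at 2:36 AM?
The hour hand moves 30 degrees per hour and 0.5 degrees per minute.
At 2:36: (2) x 30 + 36 x 0.5 = 60 + 18 = 78 degrees

Final answer: 78 degrees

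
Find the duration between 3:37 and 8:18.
From 3:37 to 8:18:
(8 x 60 + 18) - (3 x 60 + 37) = 498 - 217 = 281 minutes
= 4 hours and 41 minutes

Final answer: 4 hours and 41 minutes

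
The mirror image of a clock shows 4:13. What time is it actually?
Reflection across the vertical (12-6) axis maps a hand at angle A degrees to (360 - A) degrees, which sends a reading of T minutes past 12:00 to (720 - T) minutes past 12:00.
Mirror reads 4:13 = 253 minutes past 12:00.
Actual time: (720 - 253) mod 720 = 467 minutes = 7:47.

Final answer: 7:47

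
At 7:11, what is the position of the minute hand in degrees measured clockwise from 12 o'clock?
The minute hand moves 6 degrees per minute.
At 7:11: 11 x 6 = 66 degrees

Final answer: 66 degrees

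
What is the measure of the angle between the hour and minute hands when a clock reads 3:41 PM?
Hour hand position: 3 x 30 + 41 x 0.5 = 110.5 degrees
Minute hand position: 41 x 6 = 246 degrees
Difference: |110.5 - 246| = 135.5 degrees
The angle between the hands is 135.5 degrees

Final answer: 135.5 degrees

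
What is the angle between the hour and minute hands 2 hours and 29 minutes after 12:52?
First find the time 2 hours and 29 minutes after 12:52.
Total minutes: 12 x 60 + 52 + 2 x 60 + 29 = 921.
921 mod 720 = 201 minutes = 3:21.
Now compute the angle at 3:21:
Hour hand: 3 x 30 + 21 x 0.5 = 100.5 degrees
Minute hand: 21 x 6 = 126 degrees
Difference: |100.5 - 126| = 25.5 degrees
The angle is 25.5 degrees

Final answer: 25.5 degrees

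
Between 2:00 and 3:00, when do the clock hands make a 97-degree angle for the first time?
At t minutes past 2:00, the hour hand is at 30 x 2 + 0.5t degrees and the minute hand is at 6t degrees.
The smaller angle between them is 97 degrees when |30H - 5.5t| = 97 or |30H - 5.5t| = 263.
With H = 2, solve 30 x 2 - 5.5t = +/- target for each target:
  t = (30 x 2 - 97) / 5.5 = -6.73 (outside (0, 60))
  t = (30 x 2 + 97) / 5.5 = 28.55
  t = (30 x 2 - 263) / 5.5 = -36.91 (outside (0, 60))
  t = (30 x 2 + 263) / 5.5 = 58.73
Valid solutions in (0, 60): {28.55, 58.73} minutes.
The first occurrence is t = 28.55 minutes.
The hands form a 97-degree angle at 28.55 minutes past 2:00.

Final answer: 28.55 minutes past 2:00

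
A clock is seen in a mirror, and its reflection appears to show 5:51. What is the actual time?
Reflection across the vertical (12-6) axis maps a hand at angle A degrees to (360 - A) degrees, which sends a reading of T minutes past 12:00 to (720 - T) minutes past 12:00.
Mirror reads 5:51 = 351 minutes past 12:00.
Actual time: (720 - 351) mod 720 = 369 minutes = 6:09.

Final answer: 6:09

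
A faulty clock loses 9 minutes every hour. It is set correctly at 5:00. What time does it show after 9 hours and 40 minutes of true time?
For every 60 true minutes, the faulty clock advances 60 - 9 = 51 minutes.
True elapsed: 9 hours and 40 minutes = 580 minutes.
Faulty clock advances: 580 x 51/60 = 493 minutes (drift: 87 minutes behind).
Shown time: 5:00 + 493 minutes = 1:13.

Final answer: 1:13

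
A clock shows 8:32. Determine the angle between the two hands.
Hour hand position: 8 x 30 + 32 x 0.5 = 256 degrees
Minute hand position: 32 x 6 = 192 degrees
Difference: |256 - 192| = 64 degrees
The angle between the hands is 64 degrees

Final answer: 64 degrees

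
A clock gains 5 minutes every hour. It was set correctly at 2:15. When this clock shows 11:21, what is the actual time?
For every 60 true minutes, the faulty clock advances 65 minutes, so 1 faulty-clock minute corresponds to 60/65 true minutes.
From 2:15 to 11:21 on the faulty dial is 546 minutes.
True elapsed: 546 x 60/65 = 504 minutes = 8 hours and 24 minutes.
True time: 2:15 + 8 hours and 24 minutes = 10:39.

Final answer: 10:39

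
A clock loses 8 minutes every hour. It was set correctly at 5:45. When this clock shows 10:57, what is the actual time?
For every 60 true minutes, the faulty clock advances 52 minutes, so 1 faulty-clock minute corresponds to 60/52 true minutes.
From 5:45 to 10:57 on the faulty dial is 312 minutes.
True elapsed: 312 x 60/52 = 360 minutes = 6 hours.
True time: 5:45 + 6 hours = 11:45.

Final answer: 11:45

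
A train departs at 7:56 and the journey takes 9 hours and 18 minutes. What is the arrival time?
Starting time: 7:56
Adding 18 minutes to 56 minutes: 56 + 18 = 74 minutes = 1 hour and 14 minutes
Adding 9 hours: 7 + 9 + 1 (carry) = 17 - 12 = 5
Final time: 5:14

Final answer: 5:14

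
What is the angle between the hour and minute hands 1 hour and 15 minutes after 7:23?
First find the time 1 hour and 15 minutes after 7:23.
Total minutes: 7 x 60 + 23 + 1 x 60 + 15 = 518.
518 mod 720 = 518 minutes = 8:38.
Now compute the angle at 8:38:
Hour hand: 8 x 30 + 38 x 0.5 = 259 degrees
Minute hand: 38 x 6 = 228 degrees
Difference: |259 - 228| = 31 degrees
The angle is 31 degrees

Final answer: 31 degrees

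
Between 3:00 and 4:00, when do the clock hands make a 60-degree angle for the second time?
At t minutes past 3:00, the hour hand is at 30 x 3 + 0.5t degrees and the minute hand is at 6t degrees.
The smaller angle between them is 60 degrees when |30H - 5.5t| = 60 or |30H - 5.5t| = 300.
With H = 3, solve 30 x 3 - 5.5t = +/- target for each target:
  t = (30 x 3 - 60) / 5.5 = 5.45
  t = (30 x 3 + 60) / 5.5 = 27.27
  t = (30 x 3 - 300) / 5.5 = -38.18 (outside (0, 60))
  t = (30 x 3 + 300) / 5.5 = 70.91 (outside (0, 60))
Valid solutions in (0, 60): {5.45, 27.27} minutes.
The second occurrence is t = 27.27 minutes.
The hands form a 60-degree angle at 27.27 minutes past 3:00.

Final answer: 27.27 minutes past 3:00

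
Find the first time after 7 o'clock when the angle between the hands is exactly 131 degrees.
At t minutes past 7:00, the hour hand is at 30 x 7 + 0.5t degrees and the minute hand is at 6t degrees.
The smaller angle between them is 131 degrees when |30H - 5.5t| = 131 or |30H - 5.5t| = 229.
With H = 7, solve 30 x 7 - 5.5t = +/- target for each target:
  t = (30 x 7 - 131) / 5.5 = 14.36
  t = (30 x 7 + 131) / 5.5 = 62 (outside (0, 60))
  t = (30 x 7 - 229) / 5.5 = -3.45 (outside (0, 60))
  t = (30 x 7 + 229) / 5.5 = 79.82 (outside (0, 60))
Valid solutions in (0, 60): {14.36} minutes.
The first occurrence is t = 14.36 minutes.
The hands form a 131-degree angle at 14.36 minutes past 7:00.

Final answer: 14.36 minutes past 7:00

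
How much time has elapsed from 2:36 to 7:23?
From 2:36 to 7:23:
(7 x 60 + 23) - (2 x 60 + 36) = 443 - 156 = 287 minutes
= 4 hours and 47 minutes

Final answer: 4 hours and 47 minutes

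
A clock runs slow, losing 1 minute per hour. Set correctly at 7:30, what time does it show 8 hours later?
For every 60 true minutes, the faulty clock advances 60 - 1 = 59 minutes.
True elapsed: 8 hours = 480 minutes.
Faulty clock advances: 480 x 59/60 = 472 minutes (drift: 8 minutes behind).
Shown time: 7:30 + 472 minutes = 3:22.

Final answer: 3:22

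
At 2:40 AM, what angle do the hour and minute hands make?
Hour hand position: 2 x 30 + 40 x 0.5 = 80 degrees
Minute hand position: 40 x 6 = 240 degrees
Difference: |80 - 240| = 160 degrees
The angle between the hands is 160 degrees

Final answer: 160 degrees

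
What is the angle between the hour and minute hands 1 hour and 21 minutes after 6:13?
First find the time 1 hour and 21 minutes after 6:13.
Total minutes: 6 x 60 + 13 + 1 x 60 + 21 = 454.
454 mod 720 = 454 minutes = 7:34.
Now compute the angle at 7:34:
Hour hand: 7 x 30 + 34 x 0.5 = 227 degrees
Minute hand: 34 x 6 = 204 degrees
Difference: |227 - 204| = 23 degrees
The angle is 23 degrees

Final answer: 23 degrees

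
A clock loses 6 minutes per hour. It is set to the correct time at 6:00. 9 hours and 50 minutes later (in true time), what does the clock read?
For every 60 true minutes, the faulty clock advances 60 - 6 = 54 minutes.
True elapsed: 9 hours and 50 minutes = 590 minutes.
Faulty clock advances: 590 x 54/60 = 531 minutes (drift: 59 minutes behind).
Shown time: 6:00 + 531 minutes = 2:51.

Final answer: 2:51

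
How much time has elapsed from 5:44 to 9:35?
From 5:44 to 9:35:
(9 x 60 + 35) - (5 x 60 + 44) = 575 - 344 = 231 minutes
= 3 hours and 51 minutes

Final answer: 3 hours and 51 minutes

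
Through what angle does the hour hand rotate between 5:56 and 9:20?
The hour hand moves 0.5 degrees per minute.
Time elapsed: 9:20 - 5:56 = 204 minutes
Angular displacement: 204 x 0.5 = 102 degrees

Final answer: 102 degrees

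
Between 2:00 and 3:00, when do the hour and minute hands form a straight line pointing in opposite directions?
For hands to be 180 degrees apart: |30H - 5.5t| = 180
With H = 2: t = (30 x 2 + 180)/5.5 = 43.64 or t = (30 x 2 - 180)/5.5 = -21.82
First valid solution (0 < t < 60): t = 43.64 minutes
The hands are opposite at 43.64 minutes past 2:00.

Final answer: 43.64 minutes past 2:00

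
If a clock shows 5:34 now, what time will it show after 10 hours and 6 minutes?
Starting time: 5:34
Adding 6 minutes to 34 minutes: 34 + 6 = 40 minutes
Adding 10 hours: 5 + 10 = 15 - 12 = 3
Final time: 3:40

Final answer: 3:40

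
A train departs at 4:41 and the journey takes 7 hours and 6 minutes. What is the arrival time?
Starting time: 4:41
Adding 6 minutes to 41 minutes: 41 + 6 = 47 minutes
Adding 7 hours: 4 + 7 = 11
Final time: 11:47

Final answer: 11:47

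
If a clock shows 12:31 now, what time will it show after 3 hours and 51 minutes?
Starting time: 12:31
Adding 51 minutes to 31 minutes: 31 + 51 = 82 minutes = 1 hour and 22 minutes
Adding 3 hours: 12 + 3 + 1 (carry) = 16 - 12 = 4
Final time: 4:22

Final answer: 4:22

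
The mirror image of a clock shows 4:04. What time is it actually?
Reflection across the vertical (12-6) axis maps a hand at angle A degrees to (360 - A) degrees, which sends a reading of T minutes past 12:00 to (720 - T) minutes past 12:00.
Mirror reads 4:04 = 244 minutes past 12:00.
Actual time: (720 - 244) mod 720 = 476 minutes = 7:56.

Final answer: 7:56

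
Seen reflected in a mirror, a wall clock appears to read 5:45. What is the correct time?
Reflection across the vertical (12-6) axis maps a hand at angle A degrees to (360 - A) degrees, which sends a reading of T minutes past 12:00 to (720 - T) minutes past 12:00.
Mirror reads 5:45 = 345 minutes past 12:00.
Actual time: (720 - 345) mod 720 = 375 minutes = 6:15.

Final answer: 6:15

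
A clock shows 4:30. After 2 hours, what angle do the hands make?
First find the time 2 hours after 4:30.
Total minutes: 4 x 60 + 30 + 2 x 60 + 0 = 390.
390 mod 720 = 390 minutes = 6:30.
Now compute the angle at 6:30:
Hour hand: 6 x 30 + 30 x 0.5 = 195 degrees
Minute hand: 30 x 6 = 180 degrees
Difference: |195 - 180| = 15 degrees
The angle is 15 degrees

Final answer: 15 degrees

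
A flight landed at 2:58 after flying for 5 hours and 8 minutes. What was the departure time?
Starting time: 2:58 = 178 total minutes past 12:00
Subtracting: 5 hours and 8 minutes = 308 minutes
178 - 308 = -130 (negative, add 12 hours = 720) = 590 minutes
= 9 hours and 50 minutes past 12:00 = 9:50

Final answer: 9:50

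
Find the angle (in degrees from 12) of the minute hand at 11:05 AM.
The minute hand moves 6 degrees per minute.
At 11:05: 5 x 6 = 30 degrees

Final answer: 30 degrees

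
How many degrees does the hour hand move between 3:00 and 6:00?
The hour hand moves 0.5 degrees per minute.
Time elapsed: 6:00 - 3:00 = 180 minutes
Angular displacement: 180 x 0.5 = 90 degrees

Final answer: 90 degrees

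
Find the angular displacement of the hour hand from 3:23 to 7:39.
The hour hand moves 0.5 degrees per minute.
Time elapsed: 7:39 - 3:23 = 256 minutes
Angular displacement: 256 x 0.5 = 128 degrees

Final answer: 128 degrees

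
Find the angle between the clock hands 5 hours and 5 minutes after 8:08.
First find the time 5 hours and 5 minutes after 8:08.
Total minutes: 8 x 60 + 8 + 5 x 60 + 5 = 793.
793 mod 720 = 73 minutes = 1:13.
Now compute the angle at 1:13:
Hour hand: 1 x 30 + 13 x 0.5 = 36.5 degrees
Minute hand: 13 x 6 = 78 degrees
Difference: |36.5 - 78| = 41.5 degrees
The angle is 41.5 degrees

Final answer: 41.5 degrees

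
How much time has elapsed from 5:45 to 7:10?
From 5:45 to 7:10:
(7 x 60 + 10) - (5 x 60 + 45) = 430 - 345 = 85 minutes
= 1 hour and 25 minutes

Final answer: 1 hour and 25 minutes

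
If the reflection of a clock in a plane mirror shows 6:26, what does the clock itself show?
Reflection across the vertical (12-6) axis maps a hand at angle A degrees to (360 - A) degrees, which sends a reading of T minutes past 12:00 to (720 - T) minutes past 12:00.
Mirror reads 6:26 = 386 minutes past 12:00.
Actual time: (720 - 386) mod 720 = 334 minutes = 5:34.

Final answer: 5:34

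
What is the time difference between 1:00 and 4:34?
From 1:00 to 4:34:
(4 x 60 + 34) - (1 x 60 + 0) = 274 - 60 = 214 minutes
= 3 hours and 34 minutes

Final answer: 3 hours and 34 minutes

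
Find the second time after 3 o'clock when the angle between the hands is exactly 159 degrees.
At t minutes past 3:00, the hour hand is at 30 x 3 + 0.5t degrees and the minute hand is at 6t degrees.
The smaller angle between them is 159 degrees when |30H - 5.5t| = 159 or |30H - 5.5t| = 201.
With H = 3, solve 30 x 3 - 5.5t = +/- target for each target:
  t = (30 x 3 - 159) / 5.5 = -12.55 (outside (0, 60))
  t = (30 x 3 + 159) / 5.5 = 45.27
  t = (30 x 3 - 201) / 5.5 = -20.18 (outside (0, 60))
  t = (30 x 3 + 201) / 5.5 = 52.91
Valid solutions in (0, 60): {45.27, 52.91} minutes.
The second occurrence is t = 52.91 minutes.
The hands form a 159-degree angle at 52.91 minutes past 3:00.

Final answer: 52.91 minutes past 3:00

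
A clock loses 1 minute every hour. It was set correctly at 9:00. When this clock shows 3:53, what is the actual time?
For every 60 true minutes, the faulty clock advances 59 minutes, so 1 faulty-clock minute corresponds to 60/59 true minutes.
From 9:00 to 3:53 on the faulty dial is 413 minutes.
True elapsed: 413 x 60/59 = 420 minutes = 7 hours.
True time: 9:00 + 7 hours = 4:00.

Final answer: 4:00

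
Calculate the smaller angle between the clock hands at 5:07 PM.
Hour hand position: 5 x 30 + 7 x 0.5 = 153.5 degrees
Minute hand position: 7 x 6 = 42 degrees
Difference: |153.5 - 42| = 111.5 degrees
The angle between the hands is 111.5 degrees

Final answer: 111.5 degrees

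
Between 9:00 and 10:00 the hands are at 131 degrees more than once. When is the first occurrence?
At t minutes past 9:00, the hour hand is at 30 x 9 + 0.5t degrees and the minute hand is at 6t degrees.
The smaller angle between them is 131 degrees when |30H - 5.5t| = 131 or |30H - 5.5t| = 229.
With H = 9, solve 30 x 9 - 5.5t = +/- target for each target:
  t = (30 x 9 - 131) / 5.5 = 25.27
  t = (30 x 9 + 131) / 5.5 = 72.91 (outside (0, 60))
  t = (30 x 9 - 229) / 5.5 = 7.45
  t = (30 x 9 + 229) / 5.5 = 90.73 (outside (0, 60))
Valid solutions in (0, 60): {7.45, 25.27} minutes.
The first occurrence is t = 7.45 minutes.
The hands form a 131-degree angle at 7.45 minutes past 9:00.

Final answer: 7.45 minutes past 9:00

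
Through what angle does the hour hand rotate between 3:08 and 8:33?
The hour hand moves 0.5 degrees per minute.
Time elapsed: 8:33 - 3:08 = 325 minutes
Angular displacement: 325 x 0.5 = 162.5 degrees

Final answer: 162.5 degrees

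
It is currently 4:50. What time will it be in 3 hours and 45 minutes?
Starting time: 4:50
Adding 45 minutes to 50 minutes: 50 + 45 = 95 minutes = 1 hour and 35 minutes
Adding 3 hours: 4 + 3 + 1 (carry) = 8
Final time: 8:35

Final answer: 8:35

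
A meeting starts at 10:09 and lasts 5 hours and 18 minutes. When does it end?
Starting time: 10:09
Adding 18 minutes to 9 minutes: 9 + 18 = 27 minutes
Adding 5 hours: 10 + 5 = 15 - 12 = 3
Final time: 3:27

Final answer: 3:27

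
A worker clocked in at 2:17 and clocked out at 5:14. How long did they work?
From 2:17 to 5:14:
(5 x 60 + 14) - (2 x 60 + 17) = 314 - 137 = 177 minutes
= 2 hours and 57 minutes

Final answer: 2 hours and 57 minutes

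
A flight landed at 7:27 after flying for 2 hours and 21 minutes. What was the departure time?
Starting time: 7:27 = 447 total minutes past 12:00
Subtracting: 2 hours and 21 minutes = 141 minutes
447 - 141 = 306 minutes
= 5 hours and 6 minutes past 12:00 = 5:06

Final answer: 5:06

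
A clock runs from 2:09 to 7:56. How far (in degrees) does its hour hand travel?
The hour hand moves 0.5 degrees per minute.
Time elapsed: 7:56 - 2:09 = 347 minutes
Angular displacement: 347 x 0.5 = 173.5 degrees

Final answer: 173.5 degrees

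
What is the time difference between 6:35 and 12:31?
From 6:35 to 12:31:
(12 x 60 + 31) - (6 x 60 + 35) = 751 - 395 = 356 minutes
= 5 hours and 56 minutes

Final answer: 5 hours and 56 minutes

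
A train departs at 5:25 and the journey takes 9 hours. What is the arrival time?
Starting time: 5:25
Adding 0 minutes to 25 minutes: 25 + 0 = 25 minutes
Adding 9 hours: 5 + 9 = 14 - 12 = 2
Final time: 2:25

Final answer: 2:25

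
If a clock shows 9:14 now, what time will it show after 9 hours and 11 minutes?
Starting time: 9:14
Adding 11 minutes to 14 minutes: 14 + 11 = 25 minutes
Adding 9 hours: 9 + 9 = 18 - 12 = 6
Final time: 6:25

Final answer: 6:25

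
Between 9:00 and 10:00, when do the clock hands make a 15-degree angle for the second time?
At t minutes past 9:00, the hour hand is at 30 x 9 + 0.5t degrees and the minute hand is at 6t degrees.
The smaller angle between them is 15 degrees when |30H - 5.5t| = 15 or |30H - 5.5t| = 345.
With H = 9, solve 30 x 9 - 5.5t = +/- target for each target:
  t = (30 x 9 - 15) / 5.5 = 46.36
  t = (30 x 9 + 15) / 5.5 = 51.82
  t = (30 x 9 - 345) / 5.5 = -13.64 (outside (0, 60))
  t = (30 x 9 + 345) / 5.5 = 111.82 (outside (0, 60))
Valid solutions in (0, 60): {46.36, 51.82} minutes.
The second occurrence is t = 51.82 minutes.
The hands form a 15-degree angle at 51.82 minutes past 9:00.

Final answer: 51.82 minutes past 9:00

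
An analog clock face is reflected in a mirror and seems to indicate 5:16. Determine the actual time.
Reflection across the vertical (12-6) axis maps a hand at angle A degrees to (360 - A) degrees, which sends a reading of T minutes past 12:00 to (720 - T) minutes past 12:00.
Mirror reads 5:16 = 316 minutes past 12:00.
Actual time: (720 - 316) mod 720 = 404 minutes = 6:44.

Final answer: 6:44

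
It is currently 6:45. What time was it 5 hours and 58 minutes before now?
Starting time: 6:45 = 405 total minutes past 12:00
Subtracting: 5 hours and 58 minutes = 358 minutes
405 - 358 = 47 minutes
= 47 minutes past 12:00 = 12:47

Final answer: 12:47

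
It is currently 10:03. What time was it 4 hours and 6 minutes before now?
Starting time: 10:03 = 603 total minutes past 12:00
Subtracting: 4 hours and 6 minutes = 246 minutes
603 - 246 = 357 minutes
= 5 hours and 57 minutes past 12:00 = 5:57

Final answer: 5:57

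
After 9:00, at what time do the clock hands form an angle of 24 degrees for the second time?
At t minutes past 9:00, the hour hand is at 30 x 9 + 0.5t degrees and the minute hand is at 6t degrees.
The smaller angle between them is 24 degrees when |30H - 5.5t| = 24 or |30H - 5.5t| = 336.
With H = 9, solve 30 x 9 - 5.5t = +/- target for each target:
  t = (30 x 9 - 24) / 5.5 = 44.73
  t = (30 x 9 + 24) / 5.5 = 53.45
  t = (30 x 9 - 336) / 5.5 = -12 (outside (0, 60))
  t = (30 x 9 + 336) / 5.5 = 110.18 (outside (0, 60))
Valid solutions in (0, 60): {44.73, 53.45} minutes.
The second occurrence is t = 53.45 minutes.
The hands form a 24-degree angle at 53.45 minutes past 9:00.

Final answer: 53.45 minutes past 9:00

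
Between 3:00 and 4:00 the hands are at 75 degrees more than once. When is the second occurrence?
At t minutes past 3:00, the hour hand is at 30 x 3 + 0.5t degrees and the minute hand is at 6t degrees.
The smaller angle between them is 75 degrees when |30H - 5.5t| = 75 or |30H - 5.5t| = 285.
With H = 3, solve 30 x 3 - 5.5t = +/- target for each target:
  t = (30 x 3 - 75) / 5.5 = 2.73
  t = (30 x 3 + 75) / 5.5 = 30
  t = (30 x 3 - 285) / 5.5 = -35.45 (outside (0, 60))
  t = (30 x 3 + 285) / 5.5 = 68.18 (outside (0, 60))
Valid solutions in (0, 60): {2.73, 30} minutes.
The second occurrence is t = 30 minutes.
The hands form a 75-degree angle at 30 minutes past 3:00.

Final answer: 30 minutes past 3:00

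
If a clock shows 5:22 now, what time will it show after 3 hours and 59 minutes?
Starting time: 5:22
Adding 59 minutes to 22 minutes: 22 + 59 = 81 minutes = 1 hour and 21 minutes
Adding 3 hours: 5 + 3 + 1 (carry) = 9
Final time: 9:21

Final answer: 9:21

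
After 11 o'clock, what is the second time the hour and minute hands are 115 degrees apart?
At t minutes past 11:00, the hour hand is at 30 x 11 + 0.5t degrees and the minute hand is at 6t degrees.
The smaller angle between them is 115 degrees when |30H - 5.5t| = 115 or |30H - 5.5t| = 245.
With H = 11, solve 30 x 11 - 5.5t = +/- target for each target:
  t = (30 x 11 - 115) / 5.5 = 39.09
  t = (30 x 11 + 115) / 5.5 = 80.91 (outside (0, 60))
  t = (30 x 11 - 245) / 5.5 = 15.45
  t = (30 x 11 + 245) / 5.5 = 104.55 (outside (0, 60))
Valid solutions in (0, 60): {15.45, 39.09} minutes.
The second occurrence is t = 39.09 minutes.
The hands form a 115-degree angle at 39.09 minutes past 11:00.

Final answer: 39.09 minutes past 11:00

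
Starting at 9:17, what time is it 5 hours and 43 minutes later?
Starting time: 9:17
Adding 43 minutes to 17 minutes: 17 + 43 = 60 minutes = 1 hour
Adding 5 hours: 9 + 5 + 1 (carry) = 15 - 12 = 3
Final time: 3:00

Final answer: 3:00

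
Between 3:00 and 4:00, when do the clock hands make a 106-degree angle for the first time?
At t minutes past 3:00, the hour hand is at 30 x 3 + 0.5t degrees and the minute hand is at 6t degrees.
The smaller angle between them is 106 degrees when |30H - 5.5t| = 106 or |30H - 5.5t| = 254.
With H = 3, solve 30 x 3 - 5.5t = +/- target for each target:
  t = (30 x 3 - 106) / 5.5 = -2.91 (outside (0, 60))
  t = (30 x 3 + 106) / 5.5 = 35.64
  t = (30 x 3 - 254) / 5.5 = -29.82 (outside (0, 60))
  t = (30 x 3 + 254) / 5.5 = 62.55 (outside (0, 60))
Valid solutions in (0, 60): {35.64} minutes.
The first occurrence is t = 35.64 minutes.
The hands form a 106-degree angle at 35.64 minutes past 3:00.

Final answer: 35.64 minutes past 3:00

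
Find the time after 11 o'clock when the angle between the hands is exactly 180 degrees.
For hands to be 180 degrees apart: |30H - 5.5t| = 180
With H = 11: t = (30 x 11 + 180)/5.5 = 92.73 or t = (30 x 11 - 180)/5.5 = 27.27
First valid solution (0 < t < 60): t = 27.27 minutes
The hands are opposite at 27.27 minutes past 11:00.

Final answer: 27.27 minutes past 11:00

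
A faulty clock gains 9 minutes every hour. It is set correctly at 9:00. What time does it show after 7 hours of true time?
For every 60 true minutes, the faulty clock advances 60 + 9 = 69 minutes.
True elapsed: 7 hours = 420 minutes.
Faulty clock advances: 420 x 69/60 = 483 minutes (drift: 63 minutes ahead).
Shown time: 9:00 + 483 minutes = 5:03.

Final answer: 5:03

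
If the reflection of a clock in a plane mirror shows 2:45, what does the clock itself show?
Reflection across the vertical (12-6) axis maps a hand at angle A degrees to (360 - A) degrees, which sends a reading of T minutes past 12:00 to (720 - T) minutes past 12:00.
Mirror reads 2:45 = 165 minutes past 12:00.
Actual time: (720 - 165) mod 720 = 555 minutes = 9:15.

Final answer: 9:15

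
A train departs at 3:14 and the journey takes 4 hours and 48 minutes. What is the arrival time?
Starting time: 3:14
Adding 48 minutes to 14 minutes: 14 + 48 = 62 minutes = 1 hour and 2 minutes
Adding 4 hours: 3 + 4 + 1 (carry) = 8
Final time: 8:02

Final answer: 8:02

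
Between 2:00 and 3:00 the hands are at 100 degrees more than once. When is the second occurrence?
At t minutes past 2:00, the hour hand is at 30 x 2 + 0.5t degrees and the minute hand is at 6t degrees.
The smaller angle between them is 100 degrees when |30H - 5.5t| = 100 or |30H - 5.5t| = 260.
With H = 2, solve 30 x 2 - 5.5t = +/- target for each target:
  t = (30 x 2 - 100) / 5.5 = -7.27 (outside (0, 60))
  t = (30 x 2 + 100) / 5.5 = 29.09
  t = (30 x 2 - 260) / 5.5 = -36.36 (outside (0, 60))
  t = (30 x 2 + 260) / 5.5 = 58.18
Valid solutions in (0, 60): {29.09, 58.18} minutes.
The second occurrence is t = 58.18 minutes.
The hands form a 100-degree angle at 58.18 minutes past 2:00.

Final answer: 58.18 minutes past 2:00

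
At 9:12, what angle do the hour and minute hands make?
Hour hand position: 9 x 30 + 12 x 0.5 = 276 degrees
Minute hand position: 12 x 6 = 72 degrees
Difference: |276 - 72| = 204 degrees
Since 204 > 180, the smaller angle is 360 - 204 = 156 degrees

Final answer: 156 degrees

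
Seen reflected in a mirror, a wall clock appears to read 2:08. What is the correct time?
Reflection across the vertical (12-6) axis maps a hand at angle A degrees to (360 - A) degrees, which sends a reading of T minutes past 12:00 to (720 - T) minutes past 12:00.
Mirror reads 2:08 = 128 minutes past 12:00.
Actual time: (720 - 128) mod 720 = 592 minutes = 9:52.

Final answer: 9:52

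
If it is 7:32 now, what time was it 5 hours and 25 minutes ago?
Starting time: 7:32 = 452 total minutes past 12:00
Subtracting: 5 hours and 25 minutes = 325 minutes
452 - 325 = 127 minutes
= 2 hours and 7 minutes past 12:00 = 2:07

Final answer: 2:07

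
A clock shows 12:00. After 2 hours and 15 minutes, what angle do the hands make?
First find the time 2 hours and 15 minutes after 12:00.
Total minutes: 12 x 60 + 0 + 2 x 60 + 15 = 855.
855 mod 720 = 135 minutes = 2:15.
Now compute the angle at 2:15:
Hour hand: 2 x 30 + 15 x 0.5 = 67.5 degrees
Minute hand: 15 x 6 = 90 degrees
Difference: |67.5 - 90| = 22.5 degrees
The angle is 22.5 degrees

Final answer: 22.5 degrees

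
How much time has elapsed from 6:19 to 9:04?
From 6:19 to 9:04:
(9 x 60 + 4) - (6 x 60 + 19) = 544 - 379 = 165 minutes
= 2 hours and 45 minutes

Final answer: 2 hours and 45 minutes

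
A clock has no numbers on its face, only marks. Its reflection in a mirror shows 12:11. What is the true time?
Reflection across the vertical (12-6) axis maps a hand at angle A degrees to (360 - A) degrees, which sends a reading of T minutes past 12:00 to (720 - T) minutes past 12:00.
Mirror reads 12:11 = 11 minutes past 12:00.
Actual time: (720 - 11) mod 720 = 709 minutes = 11:49.

Final answer: 11:49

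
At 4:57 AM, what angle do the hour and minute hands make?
Hour hand position: 4 x 30 + 57 x 0.5 = 148.5 degrees
Minute hand position: 57 x 6 = 342 degrees
Difference: |148.5 - 342| = 193.5 degrees
Since 193.5 > 180, the smaller angle is 360 - 193.5 = 166.5 degrees

Final answer: 166.5 degrees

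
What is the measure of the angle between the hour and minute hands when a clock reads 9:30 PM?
Hour hand position: 9 x 30 + 30 x 0.5 = 285 degrees
Minute hand position: 30 x 6 = 180 degrees
Difference: |285 - 180| = 105 degrees
The angle between the hands is 105 degrees

Final answer: 105 degrees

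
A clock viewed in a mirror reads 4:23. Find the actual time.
Reflection across the vertical (12-6) axis maps a hand at angle A degrees to (360 - A) degrees, which sends a reading of T minutes past 12:00 to (720 - T) minutes past 12:00.
Mirror reads 4:23 = 263 minutes past 12:00.
Actual time: (720 - 263) mod 720 = 457 minutes = 7:37.

Final answer: 7:37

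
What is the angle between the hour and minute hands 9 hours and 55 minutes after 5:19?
First find the time 9 hours and 55 minutes after 5:19.
Total minutes: 5 x 60 + 19 + 9 x 60 + 55 = 914.
914 mod 720 = 194 minutes = 3:14.
Now compute the angle at 3:14:
Hour hand: 3 x 30 + 14 x 0.5 = 97 degrees
Minute hand: 14 x 6 = 84 degrees
Difference: |97 - 84| = 13 degrees
The angle is 13 degrees

Final answer: 13 degrees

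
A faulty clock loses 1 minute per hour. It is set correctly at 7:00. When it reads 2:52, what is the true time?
For every 60 true minutes, the faulty clock advances 59 minutes, so 1 faulty-clock minute corresponds to 60/59 true minutes.
From 7:00 to 2:52 on the faulty dial is 472 minutes.
True elapsed: 472 x 60/59 = 480 minutes = 8 hours.
True time: 7:00 + 8 hours = 3:00.

Final answer: 3:00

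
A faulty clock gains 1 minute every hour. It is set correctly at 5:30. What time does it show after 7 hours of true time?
For every 60 true minutes, the faulty clock advances 60 + 1 = 61 minutes.
True elapsed: 7 hours = 420 minutes.
Faulty clock advances: 420 x 61/60 = 427 minutes (drift: 7 minutes ahead).
Shown time: 5:30 + 427 minutes = 12:37.

Final answer: 12:37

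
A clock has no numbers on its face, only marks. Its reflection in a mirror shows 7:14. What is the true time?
Reflection across the vertical (12-6) axis maps a hand at angle A degrees to (360 - A) degrees, which sends a reading of T minutes past 12:00 to (720 - T) minutes past 12:00.
Mirror reads 7:14 = 434 minutes past 12:00.
Actual time: (720 - 434) mod 720 = 286 minutes = 4:46.

Final answer: 4:46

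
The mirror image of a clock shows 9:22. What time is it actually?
Reflection across the vertical (12-6) axis maps a hand at angle A degrees to (360 - A) degrees, which sends a reading of T minutes past 12:00 to (720 - T) minutes past 12:00.
Mirror reads 9:22 = 562 minutes past 12:00.
Actual time: (720 - 562) mod 720 = 158 minutes = 2:38.

Final answer: 2:38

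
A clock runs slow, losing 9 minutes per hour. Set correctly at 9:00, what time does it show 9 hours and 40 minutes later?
For every 60 true minutes, the faulty clock advances 60 - 9 = 51 minutes.
True elapsed: 9 hours and 40 minutes = 580 minutes.
Faulty clock advances: 580 x 51/60 = 493 minutes (drift: 87 minutes behind).
Shown time: 9:00 + 493 minutes = 5:13.

Final answer: 5:13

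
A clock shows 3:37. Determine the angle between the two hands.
Hour hand position: 3 x 30 + 37 x 0.5 = 108.5 degrees
Minute hand position: 37 x 6 = 222 degrees
Difference: |108.5 - 222| = 113.5 degrees
The angle between the hands is 113.5 degrees

Final answer: 113.5 degrees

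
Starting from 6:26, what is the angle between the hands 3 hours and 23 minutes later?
First find the time 3 hours and 23 minutes after 6:26.
Total minutes: 6 x 60 + 26 + 3 x 60 + 23 = 589.
589 mod 720 = 589 minutes = 9:49.
Now compute the angle at 9:49:
Hour hand: 9 x 30 + 49 x 0.5 = 294.5 degrees
Minute hand: 49 x 6 = 294 degrees
Difference: |294.5 - 294| = 0.5 degrees
The angle is 0.5 degrees

Final answer: 0.5 degrees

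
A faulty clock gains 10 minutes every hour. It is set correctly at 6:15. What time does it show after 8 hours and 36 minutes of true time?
For every 60 true minutes, the faulty clock advances 60 + 10 = 70 minutes.
True elapsed: 8 hours and 36 minutes = 516 minutes.
Faulty clock advances: 516 x 70/60 = 602 minutes (drift: 86 minutes ahead).
Shown time: 6:15 + 602 minutes = 4:17.

Final answer: 4:17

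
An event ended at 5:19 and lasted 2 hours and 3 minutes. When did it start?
Starting time: 5:19 = 319 total minutes past 12:00
Subtracting: 2 hours and 3 minutes = 123 minutes
319 - 123 = 196 minutes
= 3 hours and 16 minutes past 12:00 = 3:16

Final answer: 3:16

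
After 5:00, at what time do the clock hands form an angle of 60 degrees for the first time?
At t minutes past 5:00, the hour hand is at 30 x 5 + 0.5t degrees and the minute hand is at 6t degrees.
The smaller angle between them is 60 degrees when |30H - 5.5t| = 60 or |30H - 5.5t| = 300.
With H = 5, solve 30 x 5 - 5.5t = +/- target for each target:
  t = (30 x 5 - 60) / 5.5 = 16.36
  t = (30 x 5 + 60) / 5.5 = 38.18
  t = (30 x 5 - 300) / 5.5 = -27.27 (outside (0, 60))
  t = (30 x 5 + 300) / 5.5 = 81.82 (outside (0, 60))
Valid solutions in (0, 60): {16.36, 38.18} minutes.
The first occurrence is t = 16.36 minutes.
The hands form a 60-degree angle at 16.36 minutes past 5:00.

Final answer: 16.36 minutes past 5:00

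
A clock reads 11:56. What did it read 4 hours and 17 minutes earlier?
Starting time: 11:56 = 716 total minutes past 12:00
Subtracting: 4 hours and 17 minutes = 257 minutes
716 - 257 = 459 minutes
= 7 hours and 39 minutes past 12:00 = 7:39

Final answer: 7:39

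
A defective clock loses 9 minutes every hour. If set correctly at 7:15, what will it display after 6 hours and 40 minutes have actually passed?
For every 60 true minutes, the faulty clock advances 60 - 9 = 51 minutes.
True elapsed: 6 hours and 40 minutes = 400 minutes.
Faulty clock advances: 400 x 51/60 = 340 minutes (drift: 60 minutes behind).
Shown time: 7:15 + 340 minutes = 12:55.

Final answer: 12:55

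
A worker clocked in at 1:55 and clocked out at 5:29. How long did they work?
From 1:55 to 5:29:
(5 x 60 + 29) - (1 x 60 + 55) = 329 - 115 = 214 minutes
= 3 hours and 34 minutes

Final answer: 3 hours and 34 minutes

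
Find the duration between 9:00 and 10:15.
From 9:00 to 10:15:
(10 x 60 + 15) - (9 x 60 + 0) = 615 - 540 = 75 minutes
= 1 hour and 15 minutes

Final answer: 1 hour and 15 minutes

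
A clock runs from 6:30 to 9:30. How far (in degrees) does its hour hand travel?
The hour hand moves 0.5 degrees per minute.
Time elapsed: 9:30 - 6:30 = 180 minutes
Angular displacement: 180 x 0.5 = 90 degrees

Final answer: 90 degrees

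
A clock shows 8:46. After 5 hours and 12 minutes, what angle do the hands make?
First find the time 5 hours and 12 minutes after 8:46.
Total minutes: 8 x 60 + 46 + 5 x 60 + 12 = 838.
838 mod 720 = 118 minutes = 1:58.
Now compute the angle at 1:58:
Hour hand: 1 x 30 + 58 x 0.5 = 59 degrees
Minute hand: 58 x 6 = 348 degrees
Difference: |59 - 348| = 289 degrees
Smaller angle: 360 - 289 = 71 degrees

Final answer: 71 degrees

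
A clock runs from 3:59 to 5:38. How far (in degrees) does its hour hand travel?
The hour hand moves 0.5 degrees per minute.
Time elapsed: 5:38 - 3:59 = 99 minutes
Angular displacement: 99 x 0.5 = 49.5 degrees

Final answer: 49.5 degrees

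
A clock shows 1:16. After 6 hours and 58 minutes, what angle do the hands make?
First find the time 6 hours and 58 minutes after 1:16.
Total minutes: 1 x 60 + 16 + 6 x 60 + 58 = 494.
494 mod 720 = 494 minutes = 8:14.
Now compute the angle at 8:14:
Hour hand: 8 x 30 + 14 x 0.5 = 247 degrees
Minute hand: 14 x 6 = 84 degrees
Difference: |247 - 84| = 163 degrees
The angle is 163 degrees

Final answer: 163 degrees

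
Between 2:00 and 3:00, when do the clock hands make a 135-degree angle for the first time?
At t minutes past 2:00, the hour hand is at 30 x 2 + 0.5t degrees and the minute hand is at 6t degrees.
The smaller angle between them is 135 degrees when |30H - 5.5t| = 135 or |30H - 5.5t| = 225.
With H = 2, solve 30 x 2 - 5.5t = +/- target for each target:
  t = (30 x 2 - 135) / 5.5 = -13.64 (outside (0, 60))
  t = (30 x 2 + 135) / 5.5 = 35.45
  t = (30 x 2 - 225) / 5.5 = -30 (outside (0, 60))
  t = (30 x 2 + 225) / 5.5 = 51.82
Valid solutions in (0, 60): {35.45, 51.82} minutes.
The first occurrence is t = 35.45 minutes.
The hands form a 135-degree angle at 35.45 minutes past 2:00.

Final answer: 35.45 minutes past 2:00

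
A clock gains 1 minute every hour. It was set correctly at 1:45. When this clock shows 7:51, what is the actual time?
For every 60 true minutes, the faulty clock advances 61 minutes, so 1 faulty-clock minute corresponds to 60/61 true minutes.
From 1:45 to 7:51 on the faulty dial is 366 minutes.
True elapsed: 366 x 60/61 = 360 minutes = 6 hours.
True time: 1:45 + 6 hours = 7:45.

Final answer: 7:45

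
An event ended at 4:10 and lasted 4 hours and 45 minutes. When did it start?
Starting time: 4:10 = 250 total minutes past 12:00
Subtracting: 4 hours and 45 minutes = 285 minutes
250 - 285 = -35 (negative, add 12 hours = 720) = 685 minutes
= 11 hours and 25 minutes past 12:00 = 11:25

Final answer: 11:25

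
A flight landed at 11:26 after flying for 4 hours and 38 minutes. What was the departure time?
Starting time: 11:26 = 686 total minutes past 12:00
Subtracting: 4 hours and 38 minutes = 278 minutes
686 - 278 = 408 minutes
= 6 hours and 48 minutes past 12:00 = 6:48

Final answer: 6:48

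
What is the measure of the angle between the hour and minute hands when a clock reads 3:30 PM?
Hour hand position: 3 x 30 + 30 x 0.5 = 105 degrees
Minute hand position: 30 x 6 = 180 degrees
Difference: |105 - 180| = 75 degrees
The angle between the hands is 75 degrees

Final answer: 75 degrees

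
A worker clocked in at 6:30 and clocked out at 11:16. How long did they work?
From 6:30 to 11:16:
(11 x 60 + 16) - (6 x 60 + 30) = 676 - 390 = 286 minutes
= 4 hours and 46 minutes

Final answer: 4 hours and 46 minutes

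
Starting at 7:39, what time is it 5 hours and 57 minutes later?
Starting time: 7:39
Adding 57 minutes to 39 minutes: 39 + 57 = 96 minutes = 1 hour and 36 minutes
Adding 5 hours: 7 + 5 + 1 (carry) = 13 - 12 = 1
Final time: 1:36

Final answer: 1:36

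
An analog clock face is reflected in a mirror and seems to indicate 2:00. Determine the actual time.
Reflection across the vertical (12-6) axis maps a hand at angle A degrees to (360 - A) degrees, which sends a reading of T minutes past 12:00 to (720 - T) minutes past 12:00.
Mirror reads 2:00 = 120 minutes past 12:00.
Actual time: (720 - 120) mod 720 = 600 minutes = 10:00.

Final answer: 10:00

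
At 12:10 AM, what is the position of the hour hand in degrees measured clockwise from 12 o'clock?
The hour hand moves 30 degrees per hour and 0.5 degrees per minute.
At 12:10: (0) x 30 + 10 x 0.5 = 0 + 5 = 5 degrees

Final answer: 5 degrees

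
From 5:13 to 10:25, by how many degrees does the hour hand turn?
The hour hand moves 0.5 degrees per minute.
Time elapsed: 10:25 - 5:13 = 312 minutes
Angular displacement: 312 x 0.5 = 156 degrees

Final answer: 156 degrees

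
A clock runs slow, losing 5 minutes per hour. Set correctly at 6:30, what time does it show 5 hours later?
For every 60 true minutes, the faulty clock advances 60 - 5 = 55 minutes.
True elapsed: 5 hours = 300 minutes.
Faulty clock advances: 300 x 55/60 = 275 minutes (drift: 25 minutes behind).
Shown time: 6:30 + 275 minutes = 11:05.

Final answer: 11:05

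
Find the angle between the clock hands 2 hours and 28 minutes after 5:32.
First find the time 2 hours and 28 minutes after 5:32.
Total minutes: 5 x 60 + 32 + 2 x 60 + 28 = 480.
480 mod 720 = 480 minutes = 8:00.
Now compute the angle at 8:00:
Hour hand: 8 x 30 + 0 x 0.5 = 240 degrees
Minute hand: 0 x 6 = 0 degrees
Difference: |240 - 0| = 240 degrees
Smaller angle: 360 - 240 = 120 degrees

Final answer: 120 degrees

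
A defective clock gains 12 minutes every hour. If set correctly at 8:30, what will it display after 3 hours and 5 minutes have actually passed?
For every 60 true minutes, the faulty clock advances 60 + 12 = 72 minutes.
True elapsed: 3 hours and 5 minutes = 185 minutes.
Faulty clock advances: 185 x 72/60 = 222 minutes (drift: 37 minutes ahead).
Shown time: 8:30 + 222 minutes = 12:12.

Final answer: 12:12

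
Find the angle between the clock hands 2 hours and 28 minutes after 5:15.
First find the time 2 hours and 28 minutes after 5:15.
Total minutes: 5 x 60 + 15 + 2 x 60 + 28 = 463.
463 mod 720 = 463 minutes = 7:43.
Now compute the angle at 7:43:
Hour hand: 7 x 30 + 43 x 0.5 = 231.5 degrees
Minute hand: 43 x 6 = 258 degrees
Difference: |231.5 - 258| = 26.5 degrees
The angle is 26.5 degrees

Final answer: 26.5 degrees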